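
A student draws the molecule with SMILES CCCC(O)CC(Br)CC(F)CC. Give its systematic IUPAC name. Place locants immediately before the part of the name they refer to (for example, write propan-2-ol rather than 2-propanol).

6-bromo-8-fluorodecan-4-ol

The longest chain bearing the –OH group is 10 carbons long (decane).
An alcohol (–OH) is the principal characteristic group, giving the suffix -ol.
The numbering direction is chosen so that numbering from this end puts the hydroxyl group at C-4 rather than C-7.
With this numbering: the hydroxyl at C-4; a bromo group at C-6; a fluoro group at C-8.
Substituent prefixes are cited in alphabetical order (multiplying prefixes like di-/tri- are ignored for ordering).
Assembling the pieces gives 6-bromo-8-fluorodecan-4-ol.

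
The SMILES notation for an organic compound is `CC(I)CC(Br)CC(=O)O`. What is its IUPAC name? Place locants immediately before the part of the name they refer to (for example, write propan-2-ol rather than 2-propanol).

3-bromo-5-iodohexanoic acid

The longest carbon chain that includes the –COOH group has 6 carbons, so the parent hydride is hexane.
The principal characteristic group is a carboxylic acid (terminal –COOH), named with the suffix -oic acid.
Choose the numbering such that the carboxylic acid carbon is C-1 by definition.
This places a bromo group at C-3; an iodo group at C-5.
Prefixes are listed alphabetically: bromo, iodo.
Putting it together: 3-bromo-5-iodohexanoic acid.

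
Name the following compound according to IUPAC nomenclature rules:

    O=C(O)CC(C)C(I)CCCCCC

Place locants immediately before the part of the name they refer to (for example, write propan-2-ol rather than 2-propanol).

4-iodo-3-methyldecanoic acid

The longest carbon chain that includes the –COOH group has 10 carbons, so the parent hydride is decane.
A carboxylic acid (terminal –COOH) is the principal characteristic group, giving the suffix -oic acid.
Choose the numbering such that the carboxylic acid carbon is C-1 by definition.
With this numbering: an iodo group at C-4; a methyl group at C-3.
Prefixes are listed alphabetically: iodo, methyl.
Assembling the pieces gives 4-iodo-3-methyldecanoic acid.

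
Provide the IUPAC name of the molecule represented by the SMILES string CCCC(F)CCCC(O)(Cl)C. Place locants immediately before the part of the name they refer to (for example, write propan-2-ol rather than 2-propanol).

The longest chain bearing the –OH group is 9 carbons long (nonane).
An alcohol (–OH) is the principal characteristic group, giving the suffix -ol.
Number the chain so that numbering from this end puts the hydroxyl group at C-2 rather than C-8.
This places the hydroxyl at C-2; a chloro group at C-2; a fluoro group at C-6.
Prefixes are listed alphabetically: chloro, fluoro.
Putting it together: 2-chloro-6-fluorononan-2-ol.

2-chloro-6-fluorononan-2-ol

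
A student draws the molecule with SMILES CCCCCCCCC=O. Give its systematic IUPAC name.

nonanal

Counting along the main chain through the –CHO group gives 9 carbons: the parent is nonane.
The principal characteristic group is an aldehyde (terminal –CHO), named with the suffix -al.
Choose the numbering such that the aldehyde carbon is C-1 by definition.
The name is nonanal.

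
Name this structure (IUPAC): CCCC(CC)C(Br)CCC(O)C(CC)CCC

8-bromo-4,9-diethyldodecan-5-ol

Counting along the main chain through the –OH group gives 12 carbons: the parent is dodecane.
The principal characteristic group is an alcohol (–OH), named with the suffix -ol.
The numbering direction is chosen so that numbering from this end puts the hydroxyl group at C-5 rather than C-8.
With this numbering: the hydroxyl at C-5; a bromo group at C-8; ethyl groups at C-4 and C-9.
Prefixes are listed alphabetically: bromo, ethyl.
Putting it together: 8-bromo-4,9-diethyldodecan-5-ol.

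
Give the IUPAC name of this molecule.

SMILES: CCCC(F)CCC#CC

6-fluoronon-2-yne

The longest carbon chain that includes the multiple bond has 9 carbons, so the parent hydride is nonane.
A C≡C triple bond in the chain gives the infix -yne-.
The numbering direction is chosen so that numbering from this end puts the triple bond at C-2 rather than C-7.
That gives the triple bond between C-2 and C-3; a fluoro group at C-6.
The name is 6-fluoronon-2-yne.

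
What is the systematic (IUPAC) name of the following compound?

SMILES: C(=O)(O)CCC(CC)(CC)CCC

The longest carbon chain that includes the –COOH group has 7 carbons, so the parent hydride is heptane.
The principal characteristic group is a carboxylic acid (terminal –COOH), named with the suffix -oic acid.
Choose the numbering such that the carboxylic acid carbon is C-1 by definition.
This places two ethyl groups at C-4.
Assembling the pieces gives 4,4-diethylheptanoic acid.

4,4-diethylheptanoic acid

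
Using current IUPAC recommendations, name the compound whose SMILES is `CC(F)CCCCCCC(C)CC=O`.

The longest chain bearing the –CHO group is 11 carbons long (undecane).
An aldehyde (terminal –CHO) is the principal characteristic group, giving the suffix -al.
Choose the numbering such that the aldehyde carbon is C-1 by definition.
That gives a fluoro group at C-10; a methyl group at C-3.
The substituents are ordered alphabetically, ignoring any di-/tri- multipliers.
Putting it together: 10-fluoro-3-methylundecanal.

10-fluoro-3-methylundecanal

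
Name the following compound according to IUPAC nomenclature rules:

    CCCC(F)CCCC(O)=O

The longest chain bearing the –COOH group is 8 carbons long (octane).
The highest-priority functional group is a carboxylic acid (terminal –COOH), so the name ends in -oic acid.
The numbering direction is chosen so that the carboxylic acid carbon is C-1 by definition.
This places a fluoro group at C-5.
The name is 5-fluorooctanoic acid.

5-fluorooctanoic acid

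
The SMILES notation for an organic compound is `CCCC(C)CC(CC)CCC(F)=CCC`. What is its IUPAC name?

The longest carbon chain that includes the multiple bond has 12 carbons, so the parent hydride is dodecane.
The chain contains a C=C double bond, so the unsaturation ending is -ene.
The numbering direction is chosen so that numbering from this end puts the double bond at C-3 rather than C-9.
With this numbering: the double bond between C-3 and C-4; an ethyl group at C-7; a fluoro group at C-4; a methyl group at C-9.
The substituents are ordered alphabetically, ignoring any di-/tri- multipliers.
Putting it together: 7-ethyl-4-fluoro-9-methyldodec-3-ene.

7-ethyl-4-fluoro-9-methyldodec-3-ene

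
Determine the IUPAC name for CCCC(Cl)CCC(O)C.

The longest carbon chain that includes the –OH group has 8 carbons, so the parent hydride is octane.
An alcohol (–OH) is the principal characteristic group, giving the suffix -ol.
Number the chain so that numbering from this end puts the hydroxyl group at C-2 rather than C-7.
This places the hydroxyl at C-2; a chloro group at C-5.
The name is 5-chlorooctan-2-ol.

5-chlorooctan-2-ol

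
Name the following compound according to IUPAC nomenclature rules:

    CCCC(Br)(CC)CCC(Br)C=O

2,5-dibromo-5-ethyloctanal

The longest chain bearing the –CHO group is 8 carbons long (octane).
The highest-priority functional group is an aldehyde (terminal –CHO), so the name ends in -al.
Number the chain so that the aldehyde carbon is C-1 by definition.
With this numbering: bromo groups at C-2 and C-5; an ethyl group at C-5.
Substituent prefixes are cited in alphabetical order (multiplying prefixes like di-/tri- are ignored for ordering).
The name is 2,5-dibromo-5-ethyloctanal.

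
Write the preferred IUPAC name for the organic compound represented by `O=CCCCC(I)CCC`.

5-iodooctanal

The longest carbon chain that includes the –CHO group has 8 carbons, so the parent hydride is octane.
The principal characteristic group is an aldehyde (terminal –CHO), named with the suffix -al.
The numbering direction is chosen so that the aldehyde carbon is C-1 by definition.
With this numbering: an iodo group at C-5.
Assembling the pieces gives 5-iodooctanal.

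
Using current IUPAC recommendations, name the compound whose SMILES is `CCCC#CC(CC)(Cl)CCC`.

Counting along the main chain through the multiple bond gives 9 carbons: the parent is nonane.
A C≡C triple bond in the chain gives the infix -yne-.
Choose the numbering such that numbering from this end puts the triple bond at C-4 rather than C-5.
That gives the triple bond between C-4 and C-5; a chloro group at C-6; an ethyl group at C-6.
Prefixes are listed alphabetically: chloro, ethyl.
Putting it together: 6-chloro-6-ethylnon-4-yne.

6-chloro-6-ethylnon-4-yne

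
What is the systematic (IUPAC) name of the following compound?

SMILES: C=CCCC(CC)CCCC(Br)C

The longest carbon chain that includes the multiple bond has 10 carbons, so the parent hydride is decane.
There is one C=C double bond, indicated by the ending -ene.
The numbering direction is chosen so that numbering from this end puts the double bond at C-1 rather than C-9.
With this numbering: the double bond between C-1 and C-2; a bromo group at C-9; an ethyl group at C-5.
Prefixes are listed alphabetically: bromo, ethyl.
Assembling the pieces gives 9-bromo-5-ethyldec-1-ene.

9-bromo-5-ethyldec-1-ene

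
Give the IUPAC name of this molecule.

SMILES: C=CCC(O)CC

Counting along the main chain through the –OH group and the multiple bond gives 6 carbons: the parent is hexane.
The highest-priority functional group is an alcohol (–OH), so the name ends in -ol.
There is one C=C double bond, indicated by the ending -ene.
Choose the numbering such that numbering from this end puts the hydroxyl group at C-3 rather than C-4.
With this numbering: the hydroxyl at C-3; the double bond between C-5 and C-6.
Putting it together: hex-5-en-3-ol.

hex-5-en-3-ol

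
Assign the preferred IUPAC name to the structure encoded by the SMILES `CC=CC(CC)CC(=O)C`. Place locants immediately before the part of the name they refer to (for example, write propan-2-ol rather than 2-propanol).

The longest chain bearing the carbonyl and the multiple bond is 7 carbons long (heptane).
The highest-priority functional group is a ketone (C=O on an internal carbon), so the name ends in -one.
The chain contains a C=C double bond, so the unsaturation ending is -ene.
The numbering direction is chosen so that numbering from this end puts the carbonyl group at C-2 rather than C-6.
This places the carbonyl at C-2; the double bond between C-5 and C-6; an ethyl group at C-4.
The name is 4-ethylhept-5-en-2-one.

4-ethylhept-5-en-2-one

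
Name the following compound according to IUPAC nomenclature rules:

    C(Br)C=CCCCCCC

1-bromonon-2-ene

The longest carbon chain that includes the multiple bond has 9 carbons, so the parent hydride is nonane.
The chain contains a C=C double bond, so the unsaturation ending is -ene.
The numbering direction is chosen so that numbering from this end puts the double bond at C-2 rather than C-7.
That gives the double bond between C-2 and C-3; a bromo group at C-1.
The name is 1-bromonon-2-ene.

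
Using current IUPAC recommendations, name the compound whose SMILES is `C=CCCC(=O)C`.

hex-5-en-2-one

The longest chain bearing the carbonyl and the multiple bond is 6 carbons long (hexane).
The highest-priority functional group is a ketone (C=O on an internal carbon), so the name ends in -one.
There is one C=C double bond, indicated by the ending -ene.
Choose the numbering such that numbering from this end puts the carbonyl group at C-2 rather than C-5.
That gives the carbonyl at C-2; the double bond between C-5 and C-6.
Putting it together: hex-5-en-2-one.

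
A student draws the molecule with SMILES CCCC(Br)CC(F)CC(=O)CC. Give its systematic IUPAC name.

7-bromo-5-fluorodecan-3-one

Counting along the main chain through the carbonyl gives 10 carbons: the parent is decane.
A ketone (C=O on an internal carbon) is the principal characteristic group, giving the suffix -one.
The numbering direction is chosen so that numbering from this end puts the carbonyl group at C-3 rather than C-8.
With this numbering: the carbonyl at C-3; a bromo group at C-7; a fluoro group at C-5.
Prefixes are listed alphabetically: bromo, fluoro.
Putting it together: 7-bromo-5-fluorodecan-3-one.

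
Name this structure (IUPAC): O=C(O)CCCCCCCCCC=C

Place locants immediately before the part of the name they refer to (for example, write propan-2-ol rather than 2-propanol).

dodec-11-enoic acid

The longest carbon chain that includes the –COOH group and the multiple bond has 12 carbons, so the parent hydride is dodecane.
A carboxylic acid (terminal –COOH) is the principal characteristic group, giving the suffix -oic acid.
A C=C double bond in the chain gives the infix -ene-.
Choose the numbering such that the carboxylic acid carbon is C-1 by definition.
With this numbering: the double bond between C-11 and C-12.
Putting it together: dodec-11-enoic acid.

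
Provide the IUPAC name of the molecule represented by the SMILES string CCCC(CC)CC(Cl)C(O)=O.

Counting along the main chain through the –COOH group gives 7 carbons: the parent is heptane.
The principal characteristic group is a carboxylic acid (terminal –COOH), named with the suffix -oic acid.
The numbering direction is chosen so that the carboxylic acid carbon is C-1 by definition.
That gives a chloro group at C-2; an ethyl group at C-4.
Substituent prefixes are cited in alphabetical order (multiplying prefixes like di-/tri- are ignored for ordering).
The name is 2-chloro-4-ethylheptanoic acid.

2-chloro-4-ethylheptanoic acid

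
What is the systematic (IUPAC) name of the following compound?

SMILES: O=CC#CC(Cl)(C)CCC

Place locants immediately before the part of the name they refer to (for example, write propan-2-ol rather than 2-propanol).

4-chloro-4-methylhept-2-ynal

The longest chain bearing the –CHO group and the multiple bond is 7 carbons long (heptane).
An aldehyde (terminal –CHO) is the principal characteristic group, giving the suffix -al.
The chain contains a C≡C triple bond, so the unsaturation ending is -yne.
Number the chain so that the aldehyde carbon is C-1 by definition.
That gives the triple bond between C-2 and C-3; a chloro group at C-4; a methyl group at C-4.
Prefixes are listed alphabetically: chloro, methyl.
The name is 4-chloro-4-methylhept-2-ynal.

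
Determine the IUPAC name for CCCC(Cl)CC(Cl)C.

2,4-dichloroheptane

The longest carbon chain is 7 atoms: the parent is heptane.
Choose the numbering such that the substituent locant set {2,4} is lower than {4,6} at the first point of difference.
With this numbering: chloro groups at C-2 and C-4.
The name is 2,4-dichloroheptane.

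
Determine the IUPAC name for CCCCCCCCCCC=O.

undecanal

Counting along the main chain through the –CHO group gives 11 carbons: the parent is undecane.
The highest-priority functional group is an aldehyde (terminal –CHO), so the name ends in -al.
Number the chain so that the aldehyde carbon is C-1 by definition.
The name is undecanal.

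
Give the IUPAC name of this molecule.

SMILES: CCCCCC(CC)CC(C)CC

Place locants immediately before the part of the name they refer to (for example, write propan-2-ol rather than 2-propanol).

The parent chain contains 10 carbons (decane).
Number the chain so that the substituent locant set {3,5} is lower than {6,8} at the first point of difference.
With this numbering: an ethyl group at C-5; a methyl group at C-3.
Substituent prefixes are cited in alphabetical order (multiplying prefixes like di-/tri- are ignored for ordering).
Putting it together: 5-ethyl-3-methyldecane.

5-ethyl-3-methyldecane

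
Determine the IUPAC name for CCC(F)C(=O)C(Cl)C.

2-chloro-4-fluorohexan-3-one

The longest chain bearing the carbonyl is 6 carbons long (hexane).
The principal characteristic group is a ketone (C=O on an internal carbon), named with the suffix -one.
The numbering direction is chosen so that numbering from this end puts the carbonyl group at C-3 rather than C-4.
This places the carbonyl at C-3; a chloro group at C-2; a fluoro group at C-4.
Substituent prefixes are cited in alphabetical order (multiplying prefixes like di-/tri- are ignored for ordering).
The name is 2-chloro-4-fluorohexan-3-one.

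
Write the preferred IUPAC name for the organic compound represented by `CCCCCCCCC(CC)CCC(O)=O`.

The longest chain bearing the –COOH group is 12 carbons long (dodecane).
A carboxylic acid (terminal –COOH) is the principal characteristic group, giving the suffix -oic acid.
Number the chain so that the carboxylic acid carbon is C-1 by definition.
With this numbering: an ethyl group at C-4.
The name is 4-ethyldodecanoic acid.

4-ethyldodecanoic acid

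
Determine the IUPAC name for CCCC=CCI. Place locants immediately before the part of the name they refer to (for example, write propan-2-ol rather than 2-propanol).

1-iodohex-2-ene

Counting along the main chain through the multiple bond gives 6 carbons: the parent is hexane.
There is one C=C double bond, indicated by the ending -ene.
Choose the numbering such that numbering from this end puts the double bond at C-2 rather than C-4.
This places the double bond between C-2 and C-3; an iodo group at C-1.
The name is 1-iodohex-2-ene.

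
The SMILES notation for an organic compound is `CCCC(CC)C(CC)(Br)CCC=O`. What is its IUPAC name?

Counting along the main chain through the –CHO group gives 8 carbons: the parent is octane.
The highest-priority functional group is an aldehyde (terminal –CHO), so the name ends in -al.
Choose the numbering such that the aldehyde carbon is C-1 by definition.
With this numbering: a bromo group at C-4; ethyl groups at C-4 and C-5.
Substituent prefixes are cited in alphabetical order (multiplying prefixes like di-/tri- are ignored for ordering).
The name is 4-bromo-4,5-diethyloctanal.

4-bromo-4,5-diethyloctanal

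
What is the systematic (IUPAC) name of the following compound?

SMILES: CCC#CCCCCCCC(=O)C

dodec-9-yn-2-one

Counting along the main chain through the carbonyl and the multiple bond gives 12 carbons: the parent is dodecane.
The highest-priority functional group is a ketone (C=O on an internal carbon), so the name ends in -one.
The chain contains a C≡C triple bond, so the unsaturation ending is -yne.
Number the chain so that numbering from this end puts the carbonyl group at C-2 rather than C-11.
This places the carbonyl at C-2; the triple bond between C-9 and C-10.
Assembling the pieces gives dodec-9-yn-2-one.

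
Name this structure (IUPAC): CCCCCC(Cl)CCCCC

6-chloroundecane

The longest continuous carbon chain has 11 atoms, so the parent hydride is undecane.
Both numbering directions give the same locant set; either may be used.
This places a chloro group at C-6.
The name is 6-chloroundecane.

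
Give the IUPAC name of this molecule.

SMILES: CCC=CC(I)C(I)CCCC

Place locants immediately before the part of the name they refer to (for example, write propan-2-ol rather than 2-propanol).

The longest carbon chain that includes the multiple bond has 10 carbons, so the parent hydride is decane.
The chain contains a C=C double bond, so the unsaturation ending is -ene.
Choose the numbering such that numbering from this end puts the double bond at C-3 rather than C-7.
That gives the double bond between C-3 and C-4; iodo groups at C-5 and C-6.
Assembling the pieces gives 5,6-diiododec-3-ene.

5,6-diiododec-3-ene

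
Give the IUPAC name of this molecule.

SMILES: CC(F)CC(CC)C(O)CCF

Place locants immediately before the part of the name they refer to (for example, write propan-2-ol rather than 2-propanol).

The longest carbon chain that includes the –OH group has 7 carbons, so the parent hydride is heptane.
The highest-priority functional group is an alcohol (–OH), so the name ends in -ol.
The numbering direction is chosen so that numbering from this end puts the hydroxyl group at C-3 rather than C-5.
This places the hydroxyl at C-3; an ethyl group at C-4; fluoro groups at C-1 and C-6.
The substituents are ordered alphabetically, ignoring any di-/tri- multipliers.
The name is 4-ethyl-1,6-difluoroheptan-3-ol.

4-ethyl-1,6-difluoroheptan-3-ol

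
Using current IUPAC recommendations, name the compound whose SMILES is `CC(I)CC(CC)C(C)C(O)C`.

4-ethyl-6-iodo-3-methylheptan-2-ol

Counting along the main chain through the –OH group gives 7 carbons: the parent is heptane.
An alcohol (–OH) is the principal characteristic group, giving the suffix -ol.
Number the chain so that numbering from this end puts the hydroxyl group at C-2 rather than C-6.
With this numbering: the hydroxyl at C-2; an ethyl group at C-4; an iodo group at C-6; a methyl group at C-3.
The substituents are ordered alphabetically, ignoring any di-/tri- multipliers.
Assembling the pieces gives 4-ethyl-6-iodo-3-methylheptan-2-ol.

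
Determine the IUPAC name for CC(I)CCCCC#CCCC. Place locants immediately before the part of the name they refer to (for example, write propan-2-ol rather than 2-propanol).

10-iodoundec-4-yne

The longest chain bearing the multiple bond is 11 carbons long (undecane).
There is one C≡C triple bond, indicated by the ending -yne.
The numbering direction is chosen so that numbering from this end puts the triple bond at C-4 rather than C-7.
With this numbering: the triple bond between C-4 and C-5; an iodo group at C-10.
Assembling the pieces gives 10-iodoundec-4-yne.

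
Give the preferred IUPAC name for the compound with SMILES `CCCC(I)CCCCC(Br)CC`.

The longest continuous carbon chain has 11 atoms, so the parent hydride is undecane.
Choose the numbering such that the substituent locant set {3,8} is lower than {4,9} at the first point of difference.
That gives a bromo group at C-3; an iodo group at C-8.
Substituent prefixes are cited in alphabetical order (multiplying prefixes like di-/tri- are ignored for ordering).
Assembling the pieces gives 3-bromo-8-iodoundecane.

3-bromo-8-iodoundecane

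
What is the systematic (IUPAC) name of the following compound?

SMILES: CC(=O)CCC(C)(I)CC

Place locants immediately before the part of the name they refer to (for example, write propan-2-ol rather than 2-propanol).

5-iodo-5-methylheptan-2-one

The longest carbon chain that includes the carbonyl has 7 carbons, so the parent hydride is heptane.
The highest-priority functional group is a ketone (C=O on an internal carbon), so the name ends in -one.
Number the chain so that numbering from this end puts the carbonyl group at C-2 rather than C-6.
That gives the carbonyl at C-2; an iodo group at C-5; a methyl group at C-5.
Substituent prefixes are cited in alphabetical order (multiplying prefixes like di-/tri- are ignored for ordering).
Assembling the pieces gives 5-iodo-5-methylheptan-2-one.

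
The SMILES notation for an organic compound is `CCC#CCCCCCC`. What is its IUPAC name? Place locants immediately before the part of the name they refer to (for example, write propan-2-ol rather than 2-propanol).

Counting along the main chain through the multiple bond gives 10 carbons: the parent is decane.
There is one C≡C triple bond, indicated by the ending -yne.
The numbering direction is chosen so that numbering from this end puts the triple bond at C-3 rather than C-7.
This places the triple bond between C-3 and C-4.
The name is dec-3-yne.

dec-3-yne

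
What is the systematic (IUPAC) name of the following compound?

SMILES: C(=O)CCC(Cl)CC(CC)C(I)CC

4-chloro-6-ethyl-7-iodononanal

Counting along the main chain through the –CHO group gives 9 carbons: the parent is nonane.
An aldehyde (terminal –CHO) is the principal characteristic group, giving the suffix -al.
The numbering direction is chosen so that the aldehyde carbon is C-1 by definition.
This places a chloro group at C-4; an ethyl group at C-6; an iodo group at C-7.
The substituents are ordered alphabetically, ignoring any di-/tri- multipliers.
The name is 4-chloro-6-ethyl-7-iodononanal.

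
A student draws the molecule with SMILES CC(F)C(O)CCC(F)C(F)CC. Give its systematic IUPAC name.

The longest chain bearing the –OH group is 9 carbons long (nonane).
An alcohol (–OH) is the principal characteristic group, giving the suffix -ol.
Number the chain so that numbering from this end puts the hydroxyl group at C-3 rather than C-7.
That gives the hydroxyl at C-3; fluoro groups at C-2 and C-6 and C-7.
Putting it together: 2,6,7-trifluorononan-3-ol.

2,6,7-trifluorononan-3-ol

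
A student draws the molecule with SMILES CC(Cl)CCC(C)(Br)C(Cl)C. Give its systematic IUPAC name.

The longest continuous carbon chain has 7 atoms, so the parent hydride is heptane.
The numbering direction is chosen so that the substituent locant set {2,3,3,6} is lower than {2,5,5,6} at the first point of difference.
With this numbering: a bromo group at C-3; chloro groups at C-2 and C-6; a methyl group at C-3.
Substituent prefixes are cited in alphabetical order (multiplying prefixes like di-/tri- are ignored for ordering).
Assembling the pieces gives 3-bromo-2,6-dichloro-3-methylheptane.

3-bromo-2,6-dichloro-3-methylheptane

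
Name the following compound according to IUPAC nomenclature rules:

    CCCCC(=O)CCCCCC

undecan-5-one

The longest chain bearing the carbonyl is 11 carbons long (undecane).
A ketone (C=O on an internal carbon) is the principal characteristic group, giving the suffix -one.
The numbering direction is chosen so that numbering from this end puts the carbonyl group at C-5 rather than C-7.
That gives the carbonyl at C-5.
Assembling the pieces gives undecan-5-one.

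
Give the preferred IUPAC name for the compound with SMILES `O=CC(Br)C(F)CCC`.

The longest chain bearing the –CHO group is 6 carbons long (hexane).
The principal characteristic group is an aldehyde (terminal –CHO), named with the suffix -al.
The numbering direction is chosen so that the aldehyde carbon is C-1 by definition.
With this numbering: a bromo group at C-2; a fluoro group at C-3.
Substituent prefixes are cited in alphabetical order (multiplying prefixes like di-/tri- are ignored for ordering).
Putting it together: 2-bromo-3-fluorohexanal.

2-bromo-3-fluorohexanal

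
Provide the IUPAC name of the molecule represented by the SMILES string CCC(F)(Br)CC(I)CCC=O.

The longest chain bearing the –CHO group is 8 carbons long (octane).
The principal characteristic group is an aldehyde (terminal –CHO), named with the suffix -al.
Choose the numbering such that the aldehyde carbon is C-1 by definition.
That gives a bromo group at C-6; a fluoro group at C-6; an iodo group at C-4.
Substituent prefixes are cited in alphabetical order (multiplying prefixes like di-/tri- are ignored for ordering).
The name is 6-bromo-6-fluoro-4-iodooctanal.

6-bromo-6-fluoro-4-iodooctanal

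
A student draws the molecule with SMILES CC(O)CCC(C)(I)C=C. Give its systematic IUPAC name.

5-iodo-5-methylhept-6-en-2-ol

Counting along the main chain through the –OH group and the multiple bond gives 7 carbons: the parent is heptane.
An alcohol (–OH) is the principal characteristic group, giving the suffix -ol.
The chain contains a C=C double bond, so the unsaturation ending is -ene.
The numbering direction is chosen so that numbering from this end puts the hydroxyl group at C-2 rather than C-6.
That gives the hydroxyl at C-2; the double bond between C-6 and C-7; an iodo group at C-5; a methyl group at C-5.
Prefixes are listed alphabetically: iodo, methyl.
The name is 5-iodo-5-methylhept-6-en-2-ol.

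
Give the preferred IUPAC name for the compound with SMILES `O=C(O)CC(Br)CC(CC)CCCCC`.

3-bromo-5-ethyldecanoic acid

The longest carbon chain that includes the –COOH group has 10 carbons, so the parent hydride is decane.
The principal characteristic group is a carboxylic acid (terminal –COOH), named with the suffix -oic acid.
Choose the numbering such that the carboxylic acid carbon is C-1 by definition.
That gives a bromo group at C-3; an ethyl group at C-5.
The substituents are ordered alphabetically, ignoring any di-/tri- multipliers.
Assembling the pieces gives 3-bromo-5-ethyldecanoic acid.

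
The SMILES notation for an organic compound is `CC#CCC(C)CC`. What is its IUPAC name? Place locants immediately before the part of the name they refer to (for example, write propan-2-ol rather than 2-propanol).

The longest carbon chain that includes the multiple bond has 7 carbons, so the parent hydride is heptane.
The chain contains a C≡C triple bond, so the unsaturation ending is -yne.
The numbering direction is chosen so that numbering from this end puts the triple bond at C-2 rather than C-5.
With this numbering: the triple bond between C-2 and C-3; a methyl group at C-5.
Assembling the pieces gives 5-methylhept-2-yne.

5-methylhept-2-yne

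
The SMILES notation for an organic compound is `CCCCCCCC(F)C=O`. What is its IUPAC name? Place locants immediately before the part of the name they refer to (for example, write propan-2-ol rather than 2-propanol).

Counting along the main chain through the –CHO group gives 9 carbons: the parent is nonane.
The principal characteristic group is an aldehyde (terminal –CHO), named with the suffix -al.
Choose the numbering such that the aldehyde carbon is C-1 by definition.
That gives a fluoro group at C-2.
Putting it together: 2-fluorononanal.

2-fluorononanal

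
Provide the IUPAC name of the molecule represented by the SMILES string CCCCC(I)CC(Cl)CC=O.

3-chloro-5-iodononanal

The longest chain bearing the –CHO group is 9 carbons long (nonane).
The highest-priority functional group is an aldehyde (terminal –CHO), so the name ends in -al.
Choose the numbering such that the aldehyde carbon is C-1 by definition.
This places a chloro group at C-3; an iodo group at C-5.
Substituent prefixes are cited in alphabetical order (multiplying prefixes like di-/tri- are ignored for ordering).
Assembling the pieces gives 3-chloro-5-iodononanal.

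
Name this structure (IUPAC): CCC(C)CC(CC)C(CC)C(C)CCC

5,6-diethyl-3,7-dimethyldecane

The longest carbon chain is 10 atoms: the parent is decane.
The numbering direction is chosen so that the substituent locant set {3,5,6,7} is lower than {4,5,6,8} at the first point of difference.
With this numbering: ethyl groups at C-5 and C-6; methyl groups at C-3 and C-7.
Substituent prefixes are cited in alphabetical order (multiplying prefixes like di-/tri- are ignored for ordering).
The name is 5,6-diethyl-3,7-dimethyldecane.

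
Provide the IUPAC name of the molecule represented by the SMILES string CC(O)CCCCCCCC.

decan-2-ol

Counting along the main chain through the –OH group gives 10 carbons: the parent is decane.
The principal characteristic group is an alcohol (–OH), named with the suffix -ol.
The numbering direction is chosen so that numbering from this end puts the hydroxyl group at C-2 rather than C-9.
With this numbering: the hydroxyl at C-2.
Assembling the pieces gives decan-2-ol.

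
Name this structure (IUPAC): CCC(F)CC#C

4-fluorohex-1-yne

The longest chain bearing the multiple bond is 6 carbons long (hexane).
The chain contains a C≡C triple bond, so the unsaturation ending is -yne.
Number the chain so that numbering from this end puts the triple bond at C-1 rather than C-5.
This places the triple bond between C-1 and C-2; a fluoro group at C-4.
Putting it together: 4-fluorohex-1-yne.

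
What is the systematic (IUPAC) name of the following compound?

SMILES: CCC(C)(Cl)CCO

The longest chain bearing the –OH group is 5 carbons long (pentane).
An alcohol (–OH) is the principal characteristic group, giving the suffix -ol.
The numbering direction is chosen so that numbering from this end puts the hydroxyl group at C-1 rather than C-5.
With this numbering: the hydroxyl at C-1; a chloro group at C-3; a methyl group at C-3.
Prefixes are listed alphabetically: chloro, methyl.
Assembling the pieces gives 3-chloro-3-methylpentan-1-ol.

3-chloro-3-methylpentan-1-ol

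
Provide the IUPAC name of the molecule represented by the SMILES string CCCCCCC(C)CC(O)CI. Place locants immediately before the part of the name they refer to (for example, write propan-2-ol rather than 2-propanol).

1-iodo-4-methyldecan-2-ol

Counting along the main chain through the –OH group gives 10 carbons: the parent is decane.
An alcohol (–OH) is the principal characteristic group, giving the suffix -ol.
Number the chain so that numbering from this end puts the hydroxyl group at C-2 rather than C-9.
With this numbering: the hydroxyl at C-2; an iodo group at C-1; a methyl group at C-4.
Substituent prefixes are cited in alphabetical order (multiplying prefixes like di-/tri- are ignored for ordering).
The name is 1-iodo-4-methyldecan-2-ol.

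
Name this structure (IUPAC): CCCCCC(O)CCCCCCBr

12-bromododecan-6-ol

The longest carbon chain that includes the –OH group has 12 carbons, so the parent hydride is dodecane.
The highest-priority functional group is an alcohol (–OH), so the name ends in -ol.
Choose the numbering such that numbering from this end puts the hydroxyl group at C-6 rather than C-7.
This places the hydroxyl at C-6; a bromo group at C-12.
Assembling the pieces gives 12-bromododecan-6-ol.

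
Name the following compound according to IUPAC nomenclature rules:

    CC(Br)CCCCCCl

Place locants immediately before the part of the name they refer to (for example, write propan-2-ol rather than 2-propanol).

The longest carbon chain is 7 atoms: the parent is heptane.
The numbering direction is chosen so that the substituent locant set {1,6} is lower than {2,7} at the first point of difference.
That gives a bromo group at C-6; a chloro group at C-1.
Substituent prefixes are cited in alphabetical order (multiplying prefixes like di-/tri- are ignored for ordering).
The name is 6-bromo-1-chloroheptane.

6-bromo-1-chloroheptane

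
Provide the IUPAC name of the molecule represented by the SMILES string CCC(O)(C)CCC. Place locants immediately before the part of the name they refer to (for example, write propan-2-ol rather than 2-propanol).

The longest carbon chain that includes the –OH group has 6 carbons, so the parent hydride is hexane.
An alcohol (–OH) is the principal characteristic group, giving the suffix -ol.
The numbering direction is chosen so that numbering from this end puts the hydroxyl group at C-3 rather than C-4.
This places the hydroxyl at C-3; a methyl group at C-3.
The name is 3-methylhexan-3-ol.

3-methylhexan-3-ol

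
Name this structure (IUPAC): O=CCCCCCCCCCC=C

The longest carbon chain that includes the –CHO group and the multiple bond has 12 carbons, so the parent hydride is dodecane.
An aldehyde (terminal –CHO) is the principal characteristic group, giving the suffix -al.
A C=C double bond in the chain gives the infix -ene-.
Number the chain so that the aldehyde carbon is C-1 by definition.
This places the double bond between C-11 and C-12.
The name is dodec-11-enal.

dodec-11-enal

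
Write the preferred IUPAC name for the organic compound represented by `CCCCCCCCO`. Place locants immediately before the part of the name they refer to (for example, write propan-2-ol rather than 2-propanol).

octan-1-ol

The longest carbon chain that includes the –OH group has 8 carbons, so the parent hydride is octane.
An alcohol (–OH) is the principal characteristic group, giving the suffix -ol.
Choose the numbering such that numbering from this end puts the hydroxyl group at C-1 rather than C-8.
With this numbering: the hydroxyl at C-1.
The name is octan-1-ol.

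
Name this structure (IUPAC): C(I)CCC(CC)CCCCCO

Counting along the main chain through the –OH group gives 9 carbons: the parent is nonane.
An alcohol (–OH) is the principal characteristic group, giving the suffix -ol.
The numbering direction is chosen so that numbering from this end puts the hydroxyl group at C-1 rather than C-9.
This places the hydroxyl at C-1; an ethyl group at C-6; an iodo group at C-9.
Prefixes are listed alphabetically: ethyl, iodo.
The name is 6-ethyl-9-iodononan-1-ol.

6-ethyl-9-iodononan-1-ol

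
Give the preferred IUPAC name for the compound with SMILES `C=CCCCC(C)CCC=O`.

4-methylnon-8-enal

The longest carbon chain that includes the –CHO group and the multiple bond has 9 carbons, so the parent hydride is nonane.
An aldehyde (terminal –CHO) is the principal characteristic group, giving the suffix -al.
There is one C=C double bond, indicated by the ending -ene.
Number the chain so that the aldehyde carbon is C-1 by definition.
That gives the double bond between C-8 and C-9; a methyl group at C-4.
Putting it together: 4-methylnon-8-enal.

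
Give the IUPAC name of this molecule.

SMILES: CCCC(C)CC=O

3-methylhexanal

Counting along the main chain through the –CHO group gives 6 carbons: the parent is hexane.
An aldehyde (terminal –CHO) is the principal characteristic group, giving the suffix -al.
Number the chain so that the aldehyde carbon is C-1 by definition.
This places a methyl group at C-3.
The name is 3-methylhexanal.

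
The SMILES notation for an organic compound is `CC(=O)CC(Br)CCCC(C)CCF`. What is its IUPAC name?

Counting along the main chain through the carbonyl gives 10 carbons: the parent is decane.
The highest-priority functional group is a ketone (C=O on an internal carbon), so the name ends in -one.
The numbering direction is chosen so that numbering from this end puts the carbonyl group at C-2 rather than C-9.
With this numbering: the carbonyl at C-2; a bromo group at C-4; a fluoro group at C-10; a methyl group at C-8.
Prefixes are listed alphabetically: bromo, fluoro, methyl.
The name is 4-bromo-10-fluoro-8-methyldecan-2-one.

4-bromo-10-fluoro-8-methyldecan-2-one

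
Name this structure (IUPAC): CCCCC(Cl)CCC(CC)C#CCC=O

8-chloro-5-ethyldodec-3-ynal

Counting along the main chain through the –CHO group and the multiple bond gives 12 carbons: the parent is dodecane.
The highest-priority functional group is an aldehyde (terminal –CHO), so the name ends in -al.
There is one C≡C triple bond, indicated by the ending -yne.
The numbering direction is chosen so that the aldehyde carbon is C-1 by definition.
This places the triple bond between C-3 and C-4; a chloro group at C-8; an ethyl group at C-5.
The substituents are ordered alphabetically, ignoring any di-/tri- multipliers.
The name is 8-chloro-5-ethyldodec-3-ynal.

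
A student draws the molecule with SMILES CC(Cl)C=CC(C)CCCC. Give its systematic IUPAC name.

2-chloro-5-methylnon-3-ene

Counting along the main chain through the multiple bond gives 9 carbons: the parent is nonane.
A C=C double bond in the chain gives the infix -ene-.
Number the chain so that numbering from this end puts the double bond at C-3 rather than C-6.
That gives the double bond between C-3 and C-4; a chloro group at C-2; a methyl group at C-5.
Substituent prefixes are cited in alphabetical order (multiplying prefixes like di-/tri- are ignored for ordering).
The name is 2-chloro-5-methylnon-3-ene.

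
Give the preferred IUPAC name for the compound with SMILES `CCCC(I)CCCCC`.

4-iodononane

The parent chain contains 9 carbons (nonane).
Choose the numbering such that the substituent locant set {4} is lower than {6} at the first point of difference.
That gives an iodo group at C-4.
Assembling the pieces gives 4-iodononane.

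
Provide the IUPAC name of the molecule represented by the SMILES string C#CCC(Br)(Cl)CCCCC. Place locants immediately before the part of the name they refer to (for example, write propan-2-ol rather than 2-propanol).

4-bromo-4-chloronon-1-yne

The longest carbon chain that includes the multiple bond has 9 carbons, so the parent hydride is nonane.
A C≡C triple bond in the chain gives the infix -yne-.
The numbering direction is chosen so that numbering from this end puts the triple bond at C-1 rather than C-8.
That gives the triple bond between C-1 and C-2; a bromo group at C-4; a chloro group at C-4.
Prefixes are listed alphabetically: bromo, chloro.
The name is 4-bromo-4-chloronon-1-yne.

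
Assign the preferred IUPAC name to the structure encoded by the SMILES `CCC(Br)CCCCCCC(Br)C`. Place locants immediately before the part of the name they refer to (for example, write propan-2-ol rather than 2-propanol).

2,9-dibromoundecane

The longest continuous carbon chain has 11 atoms, so the parent hydride is undecane.
Choose the numbering such that the substituent locant set {2,9} is lower than {3,10} at the first point of difference.
That gives bromo groups at C-2 and C-9.
Assembling the pieces gives 2,9-dibromoundecane.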